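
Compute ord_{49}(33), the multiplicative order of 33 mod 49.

42

The order of 33 must divide φ(49) = φ(7^2) = 7·(7−1) = 42 = 2 · 3 · 7.
Divisors of 42: 1, 2, 3, 6, 7, 14, 21, 42.
Check 33^d mod 49 for each divisor in increasing order:
33^1 ≡ 33
33^2 ≡ 11
33^3 ≡ 20
33^6 ≡ 8
33^7 ≡ 19
33^14 ≡ 18
33^21 ≡ 48
33^42 ≡ 1
Therefore the multiplicative order of 33 modulo 49 is 42.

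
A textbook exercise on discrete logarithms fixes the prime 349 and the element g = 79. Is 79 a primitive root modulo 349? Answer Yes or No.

No

φ(349) = 349 − 1 = 348 = 2^2 · 3 · 29.
It suffices to check that the order of 79 is not a proper divisor of 348: compute 79^(348/q) for q ∈ {2, 3, 29}.
79^174 ≡ 348 (mod 349)  [q = 2: ≢ 1 ✓]
79^116 ≡ 1 (mod 349)  [q = 3: ≡ 1 ✗]
79^12 ≡ 304 (mod 349)  [q = 29: ≢ 1 ✓]
79^116 ≡ 1 shows ord(79) | 116, strictly less than φ(349); not a primitive root.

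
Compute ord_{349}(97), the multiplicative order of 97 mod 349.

348

ord(97) | φ(349) = 349 − 1 = 348 = 2^2 · 3 · 29.
Divisors of 348: 1, 2, 3, 4, 6, 12, 29, 58, 87, 116, 174, 348.
Compute 97^d (mod 349) for the divisors d until we hit 1:
97^1 ≡ 97 (mod 349)
97^2 ≡ 335 (mod 349)
97^3 ≡ 38 (mod 349)
97^4 ≡ 196 (mod 349)
97^6 ≡ 48 (mod 349)
97^12 ≡ 210 (mod 349)
97^29 ≡ 325 (mod 349)
97^58 ≡ 227 (mod 349)
97^87 ≡ 136 (mod 349)
97^116 ≡ 226 (mod 349)
97^174 ≡ 348 (mod 349)
97^348 ≡ 1 (mod 349) ✓
The smallest such exponent is 348, so the order of 97 is 348.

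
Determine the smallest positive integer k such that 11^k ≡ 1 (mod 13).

By Lagrange's theorem, ord_13(11) divides φ(13) = 13 − 1 = 12 = 2^2 · 3.
Divisors of 12: 1, 2, 3, 4, 6, 12.
Evaluate successive powers at the divisors of 12:
11^1 ≡ 11 (mod 13)
11^2 ≡ 4 (mod 13)
11^3 ≡ 5 (mod 13)
11^4 ≡ 3 (mod 13)
11^6 ≡ 12 (mod 13)
11^12 ≡ 1 (mod 13) ✓
Therefore the multiplicative order of 11 modulo 13 is 12.

12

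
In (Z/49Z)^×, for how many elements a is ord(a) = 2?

φ(49) = φ(7^2) = 7·(7−1) = 42 = 2 · 3 · 7.
(Z/49Z)^× is cyclic (|G| = 42); a cyclic group of order m has exactly φ(d) elements of each order d | m, and none otherwise.
2 | 42, and φ(2) = 2 − 1 = 1.

1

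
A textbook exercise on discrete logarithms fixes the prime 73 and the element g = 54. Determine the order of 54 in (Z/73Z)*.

36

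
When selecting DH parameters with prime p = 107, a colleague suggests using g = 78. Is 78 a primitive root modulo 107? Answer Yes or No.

Yes

φ(107) = 107 − 1 = 106 = 2 · 53.
Test 78^(106/q) mod 107 for each prime factor q of 106:
78^53 ≡ 106 (mod 107)  [q = 2: ≢ 1 ✓]
78^2 ≡ 92 (mod 107)  [q = 53: ≢ 1 ✓]
Every test exponent gives a nontrivial residue, hence 78 generates the full group.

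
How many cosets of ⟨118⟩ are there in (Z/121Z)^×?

11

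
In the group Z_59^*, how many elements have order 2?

1

φ(59) = 59 − 1 = 58 = 2 · 29.
In a cyclic group of order 58, there are φ(d) elements of order d for each divisor d of 58, and zero for non-divisors.
2 | 58, and φ(2) = 2 − 1 = 1.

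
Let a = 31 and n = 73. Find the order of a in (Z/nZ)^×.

ord(31) | φ(73) = 73 − 1 = 72 = 2^3 · 3^2.
Divisors of 72: 1, 2, 3, 4, 6, 8, 9, 12, 18, 24, 36, 72.
Compute 31^d (mod 73) for the divisors d until we hit 1:
31^1 ≡ 31
31^2 ≡ 12
31^3 ≡ 7
31^4 ≡ 71
31^6 ≡ 49
31^8 ≡ 4
31^9 ≡ 51
31^12 ≡ 65
31^18 ≡ 46
31^24 ≡ 64
31^36 ≡ 72
31^72 ≡ 1
Therefore the multiplicative order of 31 modulo 73 is 72.

72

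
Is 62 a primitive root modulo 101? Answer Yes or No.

No

φ(101) = 101 − 1 = 100 = 2^2 · 5^2.
An element g generates (Z/101Z)^× iff g^(100/q) ≢ 1 (mod 101) for each prime q ∈ {2, 5}.
62^50 ≡ 100 (mod 101)  [q = 2: ≢ 1 ✓]
62^20 ≡ 1 (mod 101)  [q = 5: ≡ 1 ✗]
The check at q = 5 fails, so 62 generates a proper subgroup.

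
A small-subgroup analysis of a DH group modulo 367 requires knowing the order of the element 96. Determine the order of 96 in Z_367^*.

ord(96) | φ(367) = 367 − 1 = 366 = 2 · 3 · 61.
Divisors of 366: 1, 2, 3, 6, 61, 122, 183, 366.
Compute 96^d (mod 367) for the divisors d until we hit 1:
96^1 ≡ 96 (mod 367)
96^2 ≡ 41 (mod 367)
96^3 ≡ 266 (mod 367)
96^6 ≡ 292 (mod 367)
96^61 ≡ 84 (mod 367)
96^122 ≡ 83 (mod 367)
96^183 ≡ 366 (mod 367)
96^366 ≡ 1 (mod 367) ✓
So ord_367(96) = 366.

366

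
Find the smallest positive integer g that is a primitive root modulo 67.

2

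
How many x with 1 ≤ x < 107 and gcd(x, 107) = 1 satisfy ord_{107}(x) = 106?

52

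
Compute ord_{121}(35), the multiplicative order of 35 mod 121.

110

The order of 35 must divide φ(121) = φ(11^2) = 11·(11−1) = 110 = 2 · 5 · 11.
Divisors of 110: 1, 2, 5, 10, 11, 22, 55, 110.
Evaluate successive powers at the divisors of 110:
35^1 ≡ 35 (mod 121)
35^2 ≡ 15 (mod 121)
35^5 ≡ 10 (mod 121)
35^10 ≡ 100 (mod 121)
35^11 ≡ 112 (mod 121)
35^22 ≡ 81 (mod 121)
35^55 ≡ 120 (mod 121)
35^110 ≡ 1 (mod 121) ✓
Therefore the multiplicative order of 35 modulo 121 is 110.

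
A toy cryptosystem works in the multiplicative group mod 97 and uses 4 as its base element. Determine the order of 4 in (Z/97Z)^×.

24

Since 4 ∈ (Z/97Z)^×, its order divides φ(97) = 97 − 1 = 96 = 2^5 · 3.
Divisors of 96: 1, 2, 3, 4, 6, 8, 12, 16, 24, 32, 48, 96.
Evaluate successive powers at the divisors of 96:
4^1 ≡ 4 (mod 97)
4^2 ≡ 16 (mod 97)
4^3 ≡ 64 (mod 97)
4^4 ≡ 62 (mod 97)
4^6 ≡ 22 (mod 97)
4^8 ≡ 61 (mod 97)
4^12 ≡ 96 (mod 97)
4^16 ≡ 35 (mod 97)
4^24 ≡ 1 (mod 97) ✓
Hence ord(4) = 24.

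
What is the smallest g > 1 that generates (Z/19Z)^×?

2

φ(19) = 19 − 1 = 18 = 2 · 3^2.
Test candidates g = 2, 3, … against the prime factors q ∈ {2, 3} of φ(19): g is a generator iff g^(18/q) ≢ 1 for every such q.
g = 2: 2^9 ≡ 18; 2^6 ≡ 7 — none is 1, so 2 is a primitive root.
So 2 is the smallest generator of (Z/19Z)^×.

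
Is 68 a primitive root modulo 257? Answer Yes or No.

No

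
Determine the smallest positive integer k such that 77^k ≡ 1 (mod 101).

50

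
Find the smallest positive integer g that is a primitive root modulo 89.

φ(89) = 89 − 1 = 88 = 2^3 · 11.
Test candidates g = 2, 3, … against the prime factors q ∈ {2, 11} of φ(89): g is a generator iff g^(88/q) ≢ 1 for every such q.
g = 2: 2^44 ≡ 1 — hits 1, so not a primitive root.
g = 3: 3^44 ≡ 88; 3^8 ≡ 64 — none is 1, so 3 is a primitive root.
So 3 is the smallest generator of (Z/89Z)^×.

3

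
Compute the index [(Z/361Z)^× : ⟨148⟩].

Since 148 ∈ (Z/361Z)^×, its order divides φ(361) = φ(19^2) = 19·(19−1) = 342 = 2 · 3^2 · 19.
Divisors of 342: 1, 2, 3, 6, 9, 18, 19, 38, 57, 114, 171, 342.
Evaluate successive powers at the divisors of 342:
148^1 ≡ 148 (mod 361)
148^2 ≡ 244 (mod 361)
148^3 ≡ 12 (mod 361)
148^6 ≡ 144 (mod 361)
148^9 ≡ 284 (mod 361)
148^18 ≡ 153 (mod 361)
148^19 ≡ 262 (mod 361)
148^38 ≡ 54 (mod 361)
148^57 ≡ 69 (mod 361)
148^114 ≡ 68 (mod 361)
148^171 ≡ 360 (mod 361)
148^342 ≡ 1 (mod 361) ✓
The order of 148 is 342, so the subgroup it generates has 342 elements.
[(Z/361Z)^× : ⟨148⟩] = 342/342 = 1.

1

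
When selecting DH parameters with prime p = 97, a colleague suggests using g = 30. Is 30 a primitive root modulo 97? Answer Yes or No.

No

φ(97) = 97 − 1 = 96 = 2^5 · 3.
An element g generates (Z/97Z)^× iff g^(96/q) ≢ 1 (mod 97) for each prime q ∈ {2, 3}.
30^48 ≡ 96 (mod 97)  [q = 2: ≢ 1 ✓]
30^32 ≡ 1 (mod 97)  [q = 3: ≡ 1 ✗]
The check at q = 3 fails, so 30 generates a proper subgroup.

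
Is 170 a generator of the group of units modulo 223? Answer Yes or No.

Yes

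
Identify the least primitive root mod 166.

φ(166) = φ(2)·φ(83) = 1·82 = 82 = 2 · 41.
g is a primitive root iff g^(82/q) ≢ 1 (mod 166) for each prime q ∈ {2, 41}.
g = 2: gcd(2, 166) = 2 > 1, not a unit — skip.
g = 3: 3^41 ≡ 1 — hits 1, so not a primitive root.
g = 4: gcd(4, 166) = 2 > 1, not a unit — skip.
g = 5: 5^41 ≡ 165; 5^2 ≡ 25 — none is 1, so 5 is a primitive root.
The smallest primitive root modulo 166 is 5.

5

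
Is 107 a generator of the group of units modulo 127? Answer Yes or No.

φ(127) = 127 − 1 = 126 = 2 · 3^2 · 7.
An element g generates (Z/127Z)^× iff g^(126/q) ≢ 1 (mod 127) for each prime q ∈ {2, 3, 7}.
107^63 ≡ 1 (mod 127)  [q = 2: ≡ 1 ✗]
107^42 ≡ 1 (mod 127)  [q = 3: ≡ 1 ✗]
107^18 ≡ 1 (mod 127)  [q = 7: ≡ 1 ✗]
The check at q = 2 fails, so 107 generates a proper subgroup.

No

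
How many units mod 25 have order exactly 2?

φ(25) = φ(5^2) = 5·(5−1) = 20 = 2^2 · 5.
Since (Z/25Z)^× is cyclic of order 20, the number of elements of order d is φ(d) when d | 20 and 0 otherwise.
2 | 20, and φ(2) = 2 − 1 = 1.

1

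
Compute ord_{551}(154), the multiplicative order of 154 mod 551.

ord(154) | φ(551) = φ(19·29) = (19−1)·(29−1) = 18·28 = 504 = 2^3 · 3^2 · 7.
Divisors of 504: 1, 2, 3, 4, 6, 7, 8, 9, 12, 14, 18, 21, 24, 28, 36, 42, 56, 63, 72, 84, 126, 168, 252, 504.
Check 154^d mod 551 for each divisor in increasing order:
154^1 ≡ 154 (mod 551)
154^2 ≡ 23 (mod 551)
154^3 ≡ 236 (mod 551)
154^4 ≡ 529 (mod 551)
154^6 ≡ 45 (mod 551)
154^7 ≡ 318 (mod 551)
154^8 ≡ 484 (mod 551)
154^9 ≡ 151 (mod 551)
154^12 ≡ 372 (mod 551)
154^14 ≡ 291 (mod 551)
154^18 ≡ 210 (mod 551)
154^21 ≡ 521 (mod 551)
154^24 ≡ 83 (mod 551)
154^28 ≡ 378 (mod 551)
154^36 ≡ 20 (mod 551)
154^42 ≡ 349 (mod 551)
154^56 ≡ 175 (mod 551)
154^63 ≡ 550 (mod 551)
154^72 ≡ 400 (mod 551)
154^84 ≡ 30 (mod 551)
154^126 ≡ 1 (mod 551) ✓
Therefore the multiplicative order of 154 modulo 551 is 126.

126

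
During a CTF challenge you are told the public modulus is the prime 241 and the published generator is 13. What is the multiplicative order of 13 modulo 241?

By Lagrange's theorem, ord_241(13) divides φ(241) = 241 − 1 = 240 = 2^4 · 3 · 5.
Divisors of 240: 1, 2, 3, 4, 5, 6, 8, 10, 12, 15, 16, 20, 24, 30, 40, 48, 60, 80, 120, 240.
Evaluate successive powers at the divisors of 240:
13^1 ≡ 13 (mod 241)
13^2 ≡ 169 (mod 241)
13^3 ≡ 28 (mod 241)
13^4 ≡ 123 (mod 241)
13^5 ≡ 153 (mod 241)
13^6 ≡ 61 (mod 241)
13^8 ≡ 187 (mod 241)
13^10 ≡ 32 (mod 241)
13^12 ≡ 106 (mod 241)
13^15 ≡ 76 (mod 241)
13^16 ≡ 24 (mod 241)
13^20 ≡ 60 (mod 241)
13^24 ≡ 150 (mod 241)
13^30 ≡ 233 (mod 241)
13^40 ≡ 226 (mod 241)
13^48 ≡ 87 (mod 241)
13^60 ≡ 64 (mod 241)
13^80 ≡ 225 (mod 241)
13^120 ≡ 240 (mod 241)
13^240 ≡ 1 (mod 241) ✓
The smallest such exponent is 240, so the order of 13 is 240.

240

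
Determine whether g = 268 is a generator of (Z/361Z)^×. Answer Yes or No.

φ(361) = φ(19^2) = 19·(19−1) = 342 = 2 · 3^2 · 19.
Test 268^(342/q) mod 361 for each prime factor q of 342:
268^171 ≡ 360 (mod 361)  [q = 2: ≢ 1 ✓]
268^114 ≡ 292 (mod 361)  [q = 3: ≢ 1 ✓]
268^18 ≡ 286 (mod 361)  [q = 19: ≢ 1 ✓]
None equal 1, so ord_361(268) = 342: 268 is a primitive root.

Yes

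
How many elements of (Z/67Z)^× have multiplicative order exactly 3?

φ(67) = 67 − 1 = 66 = 2 · 3 · 11.
(Z/67Z)^× is cyclic (|G| = 66); a cyclic group of order m has exactly φ(d) elements of each order d | m, and none otherwise.
3 | 66, and φ(3) = 3 − 1 = 2.

2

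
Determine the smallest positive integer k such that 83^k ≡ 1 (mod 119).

8

By Lagrange's theorem, ord_119(83) divides φ(119) = φ(7·17) = (7−1)·(17−1) = 6·16 = 96 = 2^5 · 3.
Divisors of 96: 1, 2, 3, 4, 6, 8, 12, 16, 24, 32, 48, 96.
Test each divisor d:
83^1 ≡ 83 (mod 119)
83^2 ≡ 106 (mod 119)
83^3 ≡ 111 (mod 119)
83^4 ≡ 50 (mod 119)
83^6 ≡ 64 (mod 119)
83^8 ≡ 1 (mod 119) ✓
Therefore the multiplicative order of 83 modulo 119 is 8.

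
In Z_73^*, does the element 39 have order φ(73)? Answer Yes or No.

φ(73) = 73 − 1 = 72 = 2^3 · 3^2.
An element g generates (Z/73Z)^× iff g^(72/q) ≢ 1 (mod 73) for each prime q ∈ {2, 3}.
39^36 ≡ 72 (mod 73)  [q = 2: ≢ 1 ✓]
39^24 ≡ 64 (mod 73)  [q = 3: ≢ 1 ✓]
None equal 1, so ord_73(39) = 72: 39 is a primitive root.

Yes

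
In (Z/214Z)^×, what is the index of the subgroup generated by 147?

2

Since 147 ∈ (Z/214Z)^×, its order divides φ(214) = φ(2)·φ(107) = 1·106 = 106 = 2 · 53.
Divisors of 106: 1, 2, 53, 106.
Test each divisor d:
147^1 ≡ 147 (mod 214)
147^2 ≡ 209 (mod 214)
147^53 ≡ 1 (mod 214) ✓
Thus |⟨147⟩| = ord(147) = 53.
[(Z/214Z)^× : ⟨147⟩] = 106/53 = 2.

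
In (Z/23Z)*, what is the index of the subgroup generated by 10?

1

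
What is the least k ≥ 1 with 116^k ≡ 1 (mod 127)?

126

The order of 116 must divide φ(127) = 127 − 1 = 126 = 2 · 3^2 · 7.
Divisors of 126: 1, 2, 3, 6, 7, 9, 14, 18, 21, 42, 63, 126.
Check 116^d mod 127 for each divisor in increasing order:
116^1 ≡ 116 (mod 127)
116^2 ≡ 121 (mod 127)
116^3 ≡ 66 (mod 127)
116^6 ≡ 38 (mod 127)
116^7 ≡ 90 (mod 127)
116^9 ≡ 95 (mod 127)
116^14 ≡ 99 (mod 127)
116^18 ≡ 8 (mod 127)
116^21 ≡ 20 (mod 127)
116^42 ≡ 19 (mod 127)
116^63 ≡ 126 (mod 127)
116^126 ≡ 1 (mod 127) ✓
So ord_127(116) = 126.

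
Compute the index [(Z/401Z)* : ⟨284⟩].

1

ord(284) | φ(401) = 401 − 1 = 400 = 2^4 · 5^2.
Divisors of 400: 1, 2, 4, 5, 8, 10, 16, 20, 25, 40, 50, 80, 100, 200, 400.
Test each divisor d:
284^1 ≡ 284 (mod 401)
284^2 ≡ 55 (mod 401)
284^4 ≡ 218 (mod 401)
284^5 ≡ 158 (mod 401)
284^8 ≡ 206 (mod 401)
284^10 ≡ 102 (mod 401)
284^16 ≡ 331 (mod 401)
284^20 ≡ 379 (mod 401)
284^25 ≡ 133 (mod 401)
284^40 ≡ 83 (mod 401)
284^50 ≡ 45 (mod 401)
284^80 ≡ 72 (mod 401)
284^100 ≡ 20 (mod 401)
284^200 ≡ 400 (mod 401)
284^400 ≡ 1 (mod 401) ✓
So ord_401(284) = 400, hence |⟨284⟩| = 400.
Index = |(Z/401Z)^×| / |⟨284⟩| = 400 / 400 = 1.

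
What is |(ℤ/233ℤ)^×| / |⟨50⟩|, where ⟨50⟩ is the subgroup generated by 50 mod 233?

2

ord(50) | φ(233) = 233 − 1 = 232 = 2^3 · 29.
Divisors of 232: 1, 2, 4, 8, 29, 58, 116, 232.
Test each divisor d:
50^1 ≡ 50
50^2 ≡ 170
50^4 ≡ 8
50^8 ≡ 64
50^29 ≡ 144
50^58 ≡ 232
50^116 ≡ 1
Thus |⟨50⟩| = ord(50) = 116.
[(Z/233Z)^× : ⟨50⟩] = 232/116 = 2.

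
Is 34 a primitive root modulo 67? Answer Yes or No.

Yes

φ(67) = 67 − 1 = 66 = 2 · 3 · 11.
Test 34^(66/q) mod 67 for each prime factor q of 66:
34^33 ≡ 66 (mod 67)  [q = 2: ≢ 1 ✓]
34^22 ≡ 29 (mod 67)  [q = 3: ≢ 1 ✓]
34^6 ≡ 22 (mod 67)  [q = 11: ≢ 1 ✓]
Every test exponent gives a nontrivial residue, hence 34 generates the full group.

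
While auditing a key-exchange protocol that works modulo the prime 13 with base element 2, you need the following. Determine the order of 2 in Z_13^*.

By Lagrange's theorem, ord_13(2) divides φ(13) = 13 − 1 = 12 = 2^2 · 3.
Divisors of 12: 1, 2, 3, 4, 6, 12.
Compute 2^d (mod 13) for the divisors d until we hit 1:
2^1 ≡ 2 (mod 13)
2^2 ≡ 4 (mod 13)
2^3 ≡ 8 (mod 13)
2^4 ≡ 3 (mod 13)
2^6 ≡ 12 (mod 13)
2^12 ≡ 1 (mod 13) ✓
Hence ord(2) = 12.

12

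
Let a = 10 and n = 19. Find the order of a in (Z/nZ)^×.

18

The order of 10 must divide φ(19) = 19 − 1 = 18 = 2 · 3^2.
Divisors of 18: 1, 2, 3, 6, 9, 18.
Check 10^d mod 19 for each divisor in increasing order:
10^1 ≡ 10 (mod 19)
10^2 ≡ 5 (mod 19)
10^3 ≡ 12 (mod 19)
10^6 ≡ 11 (mod 19)
10^9 ≡ 18 (mod 19)
10^18 ≡ 1 (mod 19) ✓
Therefore the multiplicative order of 10 modulo 19 is 18.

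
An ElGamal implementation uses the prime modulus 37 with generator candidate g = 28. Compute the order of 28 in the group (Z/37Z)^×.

Since 28 ∈ (Z/37Z)^×, its order divides φ(37) = 37 − 1 = 36 = 2^2 · 3^2.
Divisors of 36: 1, 2, 3, 4, 6, 9, 12, 18, 36.
Compute 28^d (mod 37) for the divisors d until we hit 1:
28^1 ≡ 28
28^2 ≡ 7
28^3 ≡ 11
28^4 ≡ 12
28^6 ≡ 10
28^9 ≡ 36
28^12 ≡ 26
28^18 ≡ 1
Therefore the multiplicative order of 28 modulo 37 is 18.

18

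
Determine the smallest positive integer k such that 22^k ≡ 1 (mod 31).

The order of 22 must divide φ(31) = 31 − 1 = 30 = 2 · 3 · 5.
Divisors of 30: 1, 2, 3, 5, 6, 10, 15, 30.
Test each divisor d:
22^1 ≡ 22
22^2 ≡ 19
22^3 ≡ 15
22^5 ≡ 6
22^6 ≡ 8
22^10 ≡ 5
22^15 ≡ 30
22^30 ≡ 1
Hence ord(22) = 30.

30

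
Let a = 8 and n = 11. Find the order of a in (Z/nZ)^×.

10

By Lagrange's theorem, ord_11(8) divides φ(11) = 11 − 1 = 10 = 2 · 5.
Divisors of 10: 1, 2, 5, 10.
Compute 8^d (mod 11) for the divisors d until we hit 1:
8^1 ≡ 8 (mod 11)
8^2 ≡ 9 (mod 11)
8^5 ≡ 10 (mod 11)
8^10 ≡ 1 (mod 11) ✓
The smallest such exponent is 10, so the order of 8 is 10.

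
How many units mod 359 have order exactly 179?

178

φ(359) = 359 − 1 = 358 = 2 · 179.
Since (Z/359Z)^× is cyclic of order 358, the number of elements of order d is φ(d) when d | 358 and 0 otherwise.
179 | 358, and φ(179) = 179 − 1 = 178.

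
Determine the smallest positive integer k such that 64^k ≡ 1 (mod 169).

ord(64) | φ(169) = φ(13^2) = 13·(13−1) = 156 = 2^2 · 3 · 13.
Divisors of 156: 1, 2, 3, 4, 6, 12, 13, 26, 39, 52, 78, 156.
Check 64^d mod 169 for each divisor in increasing order:
64^1 ≡ 64 (mod 169)
64^2 ≡ 40 (mod 169)
64^3 ≡ 25 (mod 169)
64^4 ≡ 79 (mod 169)
64^6 ≡ 118 (mod 169)
64^12 ≡ 66 (mod 169)
64^13 ≡ 168 (mod 169)
64^26 ≡ 1 (mod 169) ✓
So ord_169(64) = 26.

26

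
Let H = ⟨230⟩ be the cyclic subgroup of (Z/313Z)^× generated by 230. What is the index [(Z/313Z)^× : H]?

4

ord(230) | φ(313) = 313 − 1 = 312 = 2^3 · 3 · 13.
Divisors of 312: 1, 2, 3, 4, 6, 8, 12, 13, 24, 26, 39, 52, 78, 104, 156, 312.
Test each divisor d:
230^1 ≡ 230 (mod 313)
230^2 ≡ 3 (mod 313)
230^3 ≡ 64 (mod 313)
230^4 ≡ 9 (mod 313)
230^6 ≡ 27 (mod 313)
230^8 ≡ 81 (mod 313)
230^12 ≡ 103 (mod 313)
230^13 ≡ 215 (mod 313)
230^24 ≡ 280 (mod 313)
230^26 ≡ 214 (mod 313)
230^39 ≡ 312 (mod 313)
230^52 ≡ 98 (mod 313)
230^78 ≡ 1 (mod 313) ✓
So ord_313(230) = 78, hence |⟨230⟩| = 78.
[(Z/313Z)^× : ⟨230⟩] = 312/78 = 4.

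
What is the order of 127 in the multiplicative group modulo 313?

ord(127) | φ(313) = 313 − 1 = 312 = 2^3 · 3 · 13.
Divisors of 312: 1, 2, 3, 4, 6, 8, 12, 13, 24, 26, 39, 52, 78, 104, 156, 312.
Compute 127^d (mod 313) for the divisors d until we hit 1:
127^1 ≡ 127 (mod 313)
127^2 ≡ 166 (mod 313)
127^3 ≡ 111 (mod 313)
127^4 ≡ 12 (mod 313)
127^6 ≡ 114 (mod 313)
127^8 ≡ 144 (mod 313)
127^12 ≡ 163 (mod 313)
127^13 ≡ 43 (mod 313)
127^24 ≡ 277 (mod 313)
127^26 ≡ 284 (mod 313)
127^39 ≡ 5 (mod 313)
127^52 ≡ 215 (mod 313)
127^78 ≡ 25 (mod 313)
127^104 ≡ 214 (mod 313)
127^156 ≡ 312 (mod 313)
127^312 ≡ 1 (mod 313) ✓
Hence ord(127) = 312.

312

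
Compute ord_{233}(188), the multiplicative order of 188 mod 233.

232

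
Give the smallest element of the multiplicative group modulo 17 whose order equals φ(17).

3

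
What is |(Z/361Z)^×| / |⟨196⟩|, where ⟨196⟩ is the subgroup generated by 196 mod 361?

2

Since 196 ∈ (Z/361Z)^×, its order divides φ(361) = φ(19^2) = 19·(19−1) = 342 = 2 · 3^2 · 19.
Divisors of 342: 1, 2, 3, 6, 9, 18, 19, 38, 57, 114, 171, 342.
Evaluate successive powers at the divisors of 342:
196^1 ≡ 196 (mod 361)
196^2 ≡ 150 (mod 361)
196^3 ≡ 159 (mod 361)
196^6 ≡ 11 (mod 361)
196^9 ≡ 305 (mod 361)
196^18 ≡ 248 (mod 361)
196^19 ≡ 234 (mod 361)
196^38 ≡ 245 (mod 361)
196^57 ≡ 292 (mod 361)
196^114 ≡ 68 (mod 361)
196^171 ≡ 1 (mod 361) ✓
So ord_361(196) = 171, hence |⟨196⟩| = 171.
[(Z/361Z)^× : ⟨196⟩] = 342/171 = 2.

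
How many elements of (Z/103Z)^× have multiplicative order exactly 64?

φ(103) = 103 − 1 = 102 = 2 · 3 · 17.
Since (Z/103Z)^× is cyclic of order 102, the number of elements of order d is φ(d) when d | 102 and 0 otherwise.
Here 102 is not a multiple of 64, so there are no elements of order 64.

0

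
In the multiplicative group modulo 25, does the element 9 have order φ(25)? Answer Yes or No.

φ(25) = φ(5^2) = 5·(5−1) = 20 = 2^2 · 5.
9 is a primitive root mod 25 iff 9^(φ(25)/q) ≢ 1 for every prime q | φ(25), i.e. q ∈ {2, 5}.
9^10 ≡ 1 (mod 25)  [q = 2: ≡ 1 ✗]
9^4 ≡ 11 (mod 25)  [q = 5: ≢ 1 ✓]
9^10 ≡ 1 shows ord(9) | 10, strictly less than φ(25); not a primitive root.

No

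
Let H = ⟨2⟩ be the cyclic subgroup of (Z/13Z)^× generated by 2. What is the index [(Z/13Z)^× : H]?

1

The order of 2 must divide φ(13) = 13 − 1 = 12 = 2^2 · 3.
Divisors of 12: 1, 2, 3, 4, 6, 12.
Test each divisor d:
2^1 ≡ 2
2^2 ≡ 4
2^3 ≡ 8
2^4 ≡ 3
2^6 ≡ 12
2^12 ≡ 1
So ord_13(2) = 12, hence |⟨2⟩| = 12.
[(Z/13Z)^× : ⟨2⟩] = 12/12 = 1.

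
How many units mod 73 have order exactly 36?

φ(73) = 73 − 1 = 72 = 2^3 · 3^2.
In a cyclic group of order 72, there are φ(d) elements of order d for each divisor d of 72, and zero for non-divisors.
36 = 2^2 · 3^2 divides 72, and φ(36) = 12.

12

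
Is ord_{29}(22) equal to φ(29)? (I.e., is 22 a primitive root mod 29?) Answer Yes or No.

No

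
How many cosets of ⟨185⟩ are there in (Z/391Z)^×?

44

Since 185 ∈ (Z/391Z)^×, its order divides φ(391) = φ(17·23) = (17−1)·(23−1) = 16·22 = 352 = 2^5 · 11.
Divisors of 352: 1, 2, 4, 8, 11, 16, 22, 32, 44, 88, 176, 352.
Check 185^d mod 391 for each divisor in increasing order:
185^1 ≡ 185 (mod 391)
185^2 ≡ 208 (mod 391)
185^4 ≡ 254 (mod 391)
185^8 ≡ 1 (mod 391) ✓
So ord_391(185) = 8, hence |⟨185⟩| = 8.
[(Z/391Z)^× : ⟨185⟩] = 352/8 = 44.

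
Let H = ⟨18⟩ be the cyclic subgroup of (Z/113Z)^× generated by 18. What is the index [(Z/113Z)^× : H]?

By Lagrange's theorem, ord_113(18) divides φ(113) = 113 − 1 = 112 = 2^4 · 7.
Divisors of 112: 1, 2, 4, 7, 8, 14, 16, 28, 56, 112.
Evaluate successive powers at the divisors of 112:
18^1 ≡ 18
18^2 ≡ 98
18^4 ≡ 112
18^7 ≡ 44
18^8 ≡ 1
The order of 18 is 8, so the subgroup it generates has 8 elements.
Index = |(Z/113Z)^×| / |⟨18⟩| = 112 / 8 = 14.

14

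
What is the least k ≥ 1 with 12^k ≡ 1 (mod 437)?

66

ord(12) | φ(437) = φ(19·23) = (19−1)·(23−1) = 18·22 = 396 = 2^2 · 3^2 · 11.
Divisors of 396: 1, 2, 3, 4, 6, 9, 11, 12, 18, 22, 33, 36, 44, 66, 99, 132, 198, 396.
Check 12^d mod 437 for each divisor in increasing order:
12^1 ≡ 12 (mod 437)
12^2 ≡ 144 (mod 437)
12^3 ≡ 417 (mod 437)
12^4 ≡ 197 (mod 437)
12^6 ≡ 400 (mod 437)
12^9 ≡ 303 (mod 437)
12^11 ≡ 369 (mod 437)
12^12 ≡ 58 (mod 437)
12^18 ≡ 39 (mod 437)
12^22 ≡ 254 (mod 437)
12^33 ≡ 208 (mod 437)
12^36 ≡ 210 (mod 437)
12^44 ≡ 277 (mod 437)
12^66 ≡ 1 (mod 437) ✓
So ord_437(12) = 66.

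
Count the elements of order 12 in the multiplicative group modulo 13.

φ(13) = 13 − 1 = 12 = 2^2 · 3.
Since (Z/13Z)^× is cyclic of order 12, the number of elements of order d is φ(d) when d | 12 and 0 otherwise.
12 = 2^2 · 3 divides 12, and φ(12) = 4.

4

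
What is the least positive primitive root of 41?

6

φ(41) = 41 − 1 = 40 = 2^3 · 5.
g is a primitive root iff g^(40/q) ≢ 1 (mod 41) for each prime q ∈ {2, 5}.
g = 2: 2^20 ≡ 1 — hits 1, so not a primitive root.
g = 3: 3^20 ≡ 40; 3^8 ≡ 1 — hits 1, so not a primitive root.
g = 4: 4^20 ≡ 1 — hits 1, so not a primitive root.
g = 5: 5^20 ≡ 1 — hits 1, so not a primitive root.
g = 6: 6^20 ≡ 40; 6^8 ≡ 10 — none is 1, so 6 is a primitive root.
So 6 is the smallest generator of (Z/41Z)^×.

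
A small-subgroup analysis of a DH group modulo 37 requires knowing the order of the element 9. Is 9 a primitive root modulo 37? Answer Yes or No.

No

φ(37) = 37 − 1 = 36 = 2^2 · 3^2.
An element g generates (Z/37Z)^× iff g^(36/q) ≢ 1 (mod 37) for each prime q ∈ {2, 3}.
9^18 ≡ 1 (mod 37)  [q = 2: ≡ 1 ✗]
9^12 ≡ 26 (mod 37)  [q = 3: ≢ 1 ✓]
The check at q = 2 fails, so 9 generates a proper subgroup.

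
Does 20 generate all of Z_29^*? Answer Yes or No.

φ(29) = 29 − 1 = 28 = 2^2 · 7.
20 is a primitive root mod 29 iff 20^(φ(29)/q) ≢ 1 for every prime q | φ(29), i.e. q ∈ {2, 7}.
20^14 ≡ 1 (mod 29)  [q = 2: ≡ 1 ✗]
20^4 ≡ 7 (mod 29)  [q = 7: ≢ 1 ✓]
The check at q = 2 fails, so 20 generates a proper subgroup.

No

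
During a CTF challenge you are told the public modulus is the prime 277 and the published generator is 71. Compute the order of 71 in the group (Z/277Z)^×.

69

The order of 71 must divide φ(277) = 277 − 1 = 276 = 2^2 · 3 · 23.
Divisors of 276: 1, 2, 3, 4, 6, 12, 23, 46, 69, 92, 138, 276.
Test each divisor d:
71^1 ≡ 71 (mod 277)
71^2 ≡ 55 (mod 277)
71^3 ≡ 27 (mod 277)
71^4 ≡ 255 (mod 277)
71^6 ≡ 175 (mod 277)
71^12 ≡ 155 (mod 277)
71^23 ≡ 116 (mod 277)
71^46 ≡ 160 (mod 277)
71^69 ≡ 1 (mod 277) ✓
Hence ord(71) = 69.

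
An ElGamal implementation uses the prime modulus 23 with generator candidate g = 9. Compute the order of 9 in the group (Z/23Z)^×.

11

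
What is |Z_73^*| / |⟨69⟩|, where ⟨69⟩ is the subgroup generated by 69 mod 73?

4

Since 69 ∈ (Z/73Z)^×, its order divides φ(73) = 73 − 1 = 72 = 2^3 · 3^2.
Divisors of 72: 1, 2, 3, 4, 6, 8, 9, 12, 18, 24, 36, 72.
Compute 69^d (mod 73) for the divisors d until we hit 1:
69^1 ≡ 69 (mod 73)
69^2 ≡ 16 (mod 73)
69^3 ≡ 9 (mod 73)
69^4 ≡ 37 (mod 73)
69^6 ≡ 8 (mod 73)
69^8 ≡ 55 (mod 73)
69^9 ≡ 72 (mod 73)
69^12 ≡ 64 (mod 73)
69^18 ≡ 1 (mod 73) ✓
The order of 69 is 18, so the subgroup it generates has 18 elements.
[(Z/73Z)^× : ⟨69⟩] = 72/18 = 4.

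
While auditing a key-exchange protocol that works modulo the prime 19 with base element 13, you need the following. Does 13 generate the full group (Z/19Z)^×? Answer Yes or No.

Yes

φ(19) = 19 − 1 = 18 = 2 · 3^2.
Test 13^(18/q) mod 19 for each prime factor q of 18:
13^9 ≡ 18 (mod 19)  [q = 2: ≢ 1 ✓]
13^6 ≡ 11 (mod 19)  [q = 3: ≢ 1 ✓]
None equal 1, so ord_19(13) = 18: 13 is a primitive root.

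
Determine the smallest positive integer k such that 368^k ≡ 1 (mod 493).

ord(368) | φ(493) = φ(17·29) = (17−1)·(29−1) = 16·28 = 448 = 2^6 · 7.
Divisors of 448: 1, 2, 4, 7, 8, 14, 16, 28, 32, 56, 64, 112, 224, 448.
Evaluate successive powers at the divisors of 448:
368^1 ≡ 368 (mod 493)
368^2 ≡ 342 (mod 493)
368^4 ≡ 123 (mod 493)
368^7 ≡ 88 (mod 493)
368^8 ≡ 339 (mod 493)
368^14 ≡ 349 (mod 493)
368^16 ≡ 52 (mod 493)
368^28 ≡ 30 (mod 493)
368^32 ≡ 239 (mod 493)
368^56 ≡ 407 (mod 493)
368^64 ≡ 426 (mod 493)
368^112 ≡ 1 (mod 493) ✓
Hence ord(368) = 112.

112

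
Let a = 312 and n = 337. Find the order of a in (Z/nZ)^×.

56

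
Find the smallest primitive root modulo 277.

φ(277) = 277 − 1 = 276 = 2^2 · 3 · 23.
g is a primitive root iff g^(276/q) ≢ 1 (mod 277) for each prime q ∈ {2, 3, 23}.
g = 2: 2^138 ≡ 276; 2^92 ≡ 1 — hits 1, so not a primitive root.
g = 3: 3^138 ≡ 1 — hits 1, so not a primitive root.
g = 4: 4^138 ≡ 1 — hits 1, so not a primitive root.
g = 5: 5^138 ≡ 276; 5^92 ≡ 116; 5^12 ≡ 27 — none is 1, so 5 is a primitive root.
So 5 is the smallest generator of (Z/277Z)^×.

5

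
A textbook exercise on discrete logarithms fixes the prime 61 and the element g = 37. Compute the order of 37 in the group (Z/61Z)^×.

20

By Lagrange's theorem, ord_61(37) divides φ(61) = 61 − 1 = 60 = 2^2 · 3 · 5.
Divisors of 60: 1, 2, 3, 4, 5, 6, 10, 12, 15, 20, 30, 60.
Test each divisor d:
37^1 ≡ 37 (mod 61)
37^2 ≡ 27 (mod 61)
37^3 ≡ 23 (mod 61)
37^4 ≡ 58 (mod 61)
37^5 ≡ 11 (mod 61)
37^6 ≡ 41 (mod 61)
37^10 ≡ 60 (mod 61)
37^12 ≡ 34 (mod 61)
37^15 ≡ 50 (mod 61)
37^20 ≡ 1 (mod 61) ✓
Hence ord(37) = 20.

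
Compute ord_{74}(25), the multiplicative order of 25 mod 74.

18

ord(25) | φ(74) = φ(2)·φ(37) = 1·36 = 36 = 2^2 · 3^2.
Divisors of 36: 1, 2, 3, 4, 6, 9, 12, 18, 36.
Compute 25^d (mod 74) for the divisors d until we hit 1:
25^1 ≡ 25 (mod 74)
25^2 ≡ 33 (mod 74)
25^3 ≡ 11 (mod 74)
25^4 ≡ 53 (mod 74)
25^6 ≡ 47 (mod 74)
25^9 ≡ 73 (mod 74)
25^12 ≡ 63 (mod 74)
25^18 ≡ 1 (mod 74) ✓
So ord_74(25) = 18.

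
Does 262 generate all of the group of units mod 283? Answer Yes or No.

φ(283) = 283 − 1 = 282 = 2 · 3 · 47.
Test 262^(282/q) mod 283 for each prime factor q of 282:
262^141 ≡ 1 (mod 283)  [q = 2: ≡ 1 ✗]
262^94 ≡ 1 (mod 283)  [q = 3: ≡ 1 ✗]
262^6 ≡ 141 (mod 283)  [q = 47: ≢ 1 ✓]
262^141 ≡ 1 shows ord(262) | 141, strictly less than φ(283); not a primitive root.

No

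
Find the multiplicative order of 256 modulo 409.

51

By Lagrange's theorem, ord_409(256) divides φ(409) = 409 − 1 = 408 = 2^3 · 3 · 17.
Divisors of 408: 1, 2, 3, 4, 6, 8, 12, 17, 24, 34, 51, 68, 102, 136, 204, 408.
Test each divisor d:
256^1 ≡ 256 (mod 409)
256^2 ≡ 96 (mod 409)
256^3 ≡ 36 (mod 409)
256^4 ≡ 218 (mod 409)
256^6 ≡ 69 (mod 409)
256^8 ≡ 80 (mod 409)
256^12 ≡ 262 (mod 409)
256^17 ≡ 355 (mod 409)
256^24 ≡ 341 (mod 409)
256^34 ≡ 53 (mod 409)
256^51 ≡ 1 (mod 409) ✓
So ord_409(256) = 51.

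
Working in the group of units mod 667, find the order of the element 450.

Since 450 ∈ (Z/667Z)^×, its order divides φ(667) = φ(23·29) = (23−1)·(29−1) = 22·28 = 616 = 2^3 · 7 · 11.
Divisors of 616: 1, 2, 4, 7, 8, 11, 14, 22, 28, 44, 56, 77, 88, 154, 308, 616.
Check 450^d mod 667 for each divisor in increasing order:
450^1 ≡ 450 (mod 667)
450^2 ≡ 399 (mod 667)
450^4 ≡ 455 (mod 667)
450^7 ≡ 423 (mod 667)
450^8 ≡ 255 (mod 667)
450^11 ≡ 369 (mod 667)
450^14 ≡ 173 (mod 667)
450^22 ≡ 93 (mod 667)
450^28 ≡ 581 (mod 667)
450^44 ≡ 645 (mod 667)
450^56 ≡ 59 (mod 667)
450^77 ≡ 70 (mod 667)
450^88 ≡ 484 (mod 667)
450^154 ≡ 231 (mod 667)
450^308 ≡ 1 (mod 667) ✓
Hence ord(450) = 308.

308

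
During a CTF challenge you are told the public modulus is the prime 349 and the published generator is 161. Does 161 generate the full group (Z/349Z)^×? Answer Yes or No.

Yes

φ(349) = 349 − 1 = 348 = 2^2 · 3 · 29.
Test 161^(348/q) mod 349 for each prime factor q of 348:
161^174 ≡ 348 (mod 349)  [q = 2: ≢ 1 ✓]
161^116 ≡ 122 (mod 349)  [q = 3: ≢ 1 ✓]
161^12 ≡ 313 (mod 349)  [q = 29: ≢ 1 ✓]
All checks pass, so 161 has order 348 and is a primitive root modulo 349.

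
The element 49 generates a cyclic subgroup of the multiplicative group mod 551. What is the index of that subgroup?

Since 49 ∈ (Z/551Z)^×, its order divides φ(551) = φ(19·29) = (19−1)·(29−1) = 18·28 = 504 = 2^3 · 3^2 · 7.
Divisors of 504: 1, 2, 3, 4, 6, 7, 8, 9, 12, 14, 18, 21, 24, 28, 36, 42, 56, 63, 72, 84, 126, 168, 252, 504.
Test each divisor d:
49^1 ≡ 49
49^2 ≡ 197
49^3 ≡ 286
49^4 ≡ 239
49^6 ≡ 248
49^7 ≡ 30
49^8 ≡ 368
49^9 ≡ 400
49^12 ≡ 343
49^14 ≡ 349
49^18 ≡ 210
49^21 ≡ 1
So ord_551(49) = 21, hence |⟨49⟩| = 21.
Index = |(Z/551Z)^×| / |⟨49⟩| = 504 / 21 = 24.

24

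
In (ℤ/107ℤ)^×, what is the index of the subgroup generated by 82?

1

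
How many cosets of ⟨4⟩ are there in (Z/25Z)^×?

Since 4 ∈ (Z/25Z)^×, its order divides φ(25) = φ(5^2) = 5·(5−1) = 20 = 2^2 · 5.
Divisors of 20: 1, 2, 4, 5, 10, 20.
Check 4^d mod 25 for each divisor in increasing order:
4^1 ≡ 4 (mod 25)
4^2 ≡ 16 (mod 25)
4^4 ≡ 6 (mod 25)
4^5 ≡ 24 (mod 25)
4^10 ≡ 1 (mod 25) ✓
So ord_25(4) = 10, hence |⟨4⟩| = 10.
[(Z/25Z)^× : ⟨4⟩] = 20/10 = 2.

2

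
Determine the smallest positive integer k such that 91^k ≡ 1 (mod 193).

192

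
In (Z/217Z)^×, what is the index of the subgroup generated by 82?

6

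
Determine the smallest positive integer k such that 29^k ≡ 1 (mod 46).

11

Since 29 ∈ (Z/46Z)^×, its order divides φ(46) = φ(2)·φ(23) = 1·22 = 22 = 2 · 11.
Divisors of 22: 1, 2, 11, 22.
Check 29^d mod 46 for each divisor in increasing order:
29^1 ≡ 29
29^2 ≡ 13
29^11 ≡ 1
The smallest such exponent is 11, so the order of 29 is 11.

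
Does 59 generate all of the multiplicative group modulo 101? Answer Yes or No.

φ(101) = 101 − 1 = 100 = 2^2 · 5^2.
It suffices to check that the order of 59 is not a proper divisor of 100: compute 59^(100/q) for q ∈ {2, 5}.
59^50 ≡ 100 (mod 101)  [q = 2: ≢ 1 ✓]
59^20 ≡ 84 (mod 101)  [q = 5: ≢ 1 ✓]
Every test exponent gives a nontrivial residue, hence 59 generates the full group.

Yes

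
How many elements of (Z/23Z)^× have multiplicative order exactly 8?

0

φ(23) = 23 − 1 = 22 = 2 · 11.
Since (Z/23Z)^× is cyclic of order 22, the number of elements of order d is φ(d) when d | 22 and 0 otherwise.
Here 22 is not a multiple of 8, so there are no elements of order 8.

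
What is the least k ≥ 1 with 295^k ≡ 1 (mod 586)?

By Lagrange's theorem, ord_586(295) divides φ(586) = φ(2)·φ(293) = 1·292 = 292 = 2^2 · 73.
Divisors of 292: 1, 2, 4, 73, 146, 292.
Check 295^d mod 586 for each divisor in increasing order:
295^1 ≡ 295 (mod 586)
295^2 ≡ 297 (mod 586)
295^4 ≡ 309 (mod 586)
295^73 ≡ 431 (mod 586)
295^146 ≡ 585 (mod 586)
295^292 ≡ 1 (mod 586) ✓
So ord_586(295) = 292.

292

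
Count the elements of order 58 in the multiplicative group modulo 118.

28

φ(118) = φ(2)·φ(59) = 1·58 = 58 = 2 · 29.
(Z/118Z)^× is cyclic (|G| = 58); a cyclic group of order m has exactly φ(d) elements of each order d | m, and none otherwise.
58 = 2 · 29 divides 58, and φ(58) = 28.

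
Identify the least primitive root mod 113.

3

φ(113) = 113 − 1 = 112 = 2^4 · 7.
g is a primitive root iff g^(112/q) ≢ 1 (mod 113) for each prime q ∈ {2, 7}.
g = 2: 2^56 ≡ 1 — hits 1, so not a primitive root.
g = 3: 3^56 ≡ 112; 3^16 ≡ 49 — none is 1, so 3 is a primitive root.
So 3 is the smallest generator of (Z/113Z)^×.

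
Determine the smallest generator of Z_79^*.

φ(79) = 79 − 1 = 78 = 2 · 3 · 13.
Test candidates g = 2, 3, … against the prime factors q ∈ {2, 3, 13} of φ(79): g is a generator iff g^(78/q) ≢ 1 for every such q.
g = 2: 2^39 ≡ 1 — hits 1, so not a primitive root.
g = 3: 3^39 ≡ 78; 3^26 ≡ 23; 3^6 ≡ 18 — none is 1, so 3 is a primitive root.
The smallest primitive root modulo 79 is 3.

3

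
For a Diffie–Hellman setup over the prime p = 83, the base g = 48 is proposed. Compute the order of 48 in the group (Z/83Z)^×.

41

The order of 48 must divide φ(83) = 83 − 1 = 82 = 2 · 41.
Divisors of 82: 1, 2, 41, 82.
Check 48^d mod 83 for each divisor in increasing order:
48^1 ≡ 48 (mod 83)
48^2 ≡ 63 (mod 83)
48^41 ≡ 1 (mod 83) ✓
Hence ord(48) = 41.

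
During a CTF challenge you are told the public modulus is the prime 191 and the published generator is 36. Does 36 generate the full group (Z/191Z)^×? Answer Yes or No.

φ(191) = 191 − 1 = 190 = 2 · 5 · 19.
36 is a primitive root mod 191 iff 36^(φ(191)/q) ≢ 1 for every prime q | φ(191), i.e. q ∈ {2, 5, 19}.
36^95 ≡ 1 (mod 191)  [q = 2: ≡ 1 ✗]
36^38 ≡ 1 (mod 191)  [q = 5: ≡ 1 ✗]
36^10 ≡ 6 (mod 191)  [q = 19: ≢ 1 ✓]
The check at q = 2 fails, so 36 generates a proper subgroup.

No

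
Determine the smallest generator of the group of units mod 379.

2

φ(379) = 379 − 1 = 378 = 2 · 3^3 · 7.
g is a primitive root iff g^(378/q) ≢ 1 (mod 379) for each prime q ∈ {2, 3, 7}.
g = 2: 2^189 ≡ 378; 2^126 ≡ 327; 2^54 ≡ 125 — none is 1, so 2 is a primitive root.
Hence the least primitive root of 379 is 2.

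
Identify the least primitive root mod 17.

φ(17) = 17 − 1 = 16 = 2^4.
g is a primitive root iff g^(16/q) ≢ 1 (mod 17) for each prime q ∈ {2}.
g = 2: 2^8 ≡ 1 — hits 1, so not a primitive root.
g = 3: 3^8 ≡ 16 — none is 1, so 3 is a primitive root.
So 3 is the smallest generator of (Z/17Z)^×.

3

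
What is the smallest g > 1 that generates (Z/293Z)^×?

φ(293) = 293 − 1 = 292 = 2^2 · 73.
Test candidates g = 2, 3, … against the prime factors q ∈ {2, 73} of φ(293): g is a generator iff g^(292/q) ≢ 1 for every such q.
g = 2: 2^146 ≡ 292; 2^4 ≡ 16 — none is 1, so 2 is a primitive root.
The smallest primitive root modulo 293 is 2.

2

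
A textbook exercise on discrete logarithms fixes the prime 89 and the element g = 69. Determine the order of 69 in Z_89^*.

44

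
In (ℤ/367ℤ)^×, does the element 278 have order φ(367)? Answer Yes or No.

Yes

φ(367) = 367 − 1 = 366 = 2 · 3 · 61.
An element g generates (Z/367Z)^× iff g^(366/q) ≢ 1 (mod 367) for each prime q ∈ {2, 3, 61}.
278^183 ≡ 366 (mod 367)  [q = 2: ≢ 1 ✓]
278^122 ≡ 83 (mod 367)  [q = 3: ≢ 1 ✓]
278^6 ≡ 343 (mod 367)  [q = 61: ≢ 1 ✓]
Every test exponent gives a nontrivial residue, hence 278 generates the full group.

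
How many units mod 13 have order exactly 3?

φ(13) = 13 − 1 = 12 = 2^2 · 3.
Since (Z/13Z)^× is cyclic of order 12, the number of elements of order d is φ(d) when d | 12 and 0 otherwise.
3 | 12, and φ(3) = 3 − 1 = 2.

2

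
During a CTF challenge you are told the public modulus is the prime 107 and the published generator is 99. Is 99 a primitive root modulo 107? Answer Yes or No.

No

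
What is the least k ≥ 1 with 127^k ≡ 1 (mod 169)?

78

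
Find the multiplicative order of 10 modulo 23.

The order of 10 must divide φ(23) = 23 − 1 = 22 = 2 · 11.
Divisors of 22: 1, 2, 11, 22.
Compute 10^d (mod 23) for the divisors d until we hit 1:
10^1 ≡ 10 (mod 23)
10^2 ≡ 8 (mod 23)
10^11 ≡ 22 (mod 23)
10^22 ≡ 1 (mod 23) ✓
Therefore the multiplicative order of 10 modulo 23 is 22.

22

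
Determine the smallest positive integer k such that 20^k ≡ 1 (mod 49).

14

Since 20 ∈ (Z/49Z)^×, its order divides φ(49) = φ(7^2) = 7·(7−1) = 42 = 2 · 3 · 7.
Divisors of 42: 1, 2, 3, 6, 7, 14, 21, 42.
Compute 20^d (mod 49) for the divisors d until we hit 1:
20^1 ≡ 20 (mod 49)
20^2 ≡ 8 (mod 49)
20^3 ≡ 13 (mod 49)
20^6 ≡ 22 (mod 49)
20^7 ≡ 48 (mod 49)
20^14 ≡ 1 (mod 49) ✓
Hence ord(20) = 14.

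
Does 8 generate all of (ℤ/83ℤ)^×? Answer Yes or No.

Yes

φ(83) = 83 − 1 = 82 = 2 · 41.
8 is a primitive root mod 83 iff 8^(φ(83)/q) ≢ 1 for every prime q | φ(83), i.e. q ∈ {2, 41}.
8^41 ≡ 82 (mod 83)  [q = 2: ≢ 1 ✓]
8^2 ≡ 64 (mod 83)  [q = 41: ≢ 1 ✓]
None equal 1, so ord_83(8) = 82: 8 is a primitive root.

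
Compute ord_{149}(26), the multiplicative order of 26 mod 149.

The order of 26 must divide φ(149) = 149 − 1 = 148 = 2^2 · 37.
Divisors of 148: 1, 2, 4, 37, 74, 148.
Evaluate successive powers at the divisors of 148:
26^1 ≡ 26 (mod 149)
26^2 ≡ 80 (mod 149)
26^4 ≡ 142 (mod 149)
26^37 ≡ 148 (mod 149)
26^74 ≡ 1 (mod 149) ✓
Therefore the multiplicative order of 26 modulo 149 is 74.

74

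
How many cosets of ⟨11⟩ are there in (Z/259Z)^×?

ord(11) | φ(259) = φ(7·37) = (7−1)·(37−1) = 6·36 = 216 = 2^3 · 3^3.
Divisors of 216: 1, 2, 3, 4, 6, 8, 9, 12, 18, 24, 27, 36, 54, 72, 108, 216.
Check 11^d mod 259 for each divisor in increasing order:
11^1 ≡ 11
11^2 ≡ 121
11^3 ≡ 36
11^4 ≡ 137
11^6 ≡ 1
The order of 11 is 6, so the subgroup it generates has 6 elements.
Index = |(Z/259Z)^×| / |⟨11⟩| = 216 / 6 = 36.

36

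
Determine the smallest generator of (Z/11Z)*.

2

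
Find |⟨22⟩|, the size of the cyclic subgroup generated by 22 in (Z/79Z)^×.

By Lagrange's theorem, ord_79(22) divides φ(79) = 79 − 1 = 78 = 2 · 3 · 13.
Divisors of 78: 1, 2, 3, 6, 13, 26, 39, 78.
Test each divisor d:
22^1 ≡ 22 (mod 79)
22^2 ≡ 10 (mod 79)
22^3 ≡ 62 (mod 79)
22^6 ≡ 52 (mod 79)
22^13 ≡ 1 (mod 79) ✓
The smallest such exponent is 13, so the order of 22 is 13.

13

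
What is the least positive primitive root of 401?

3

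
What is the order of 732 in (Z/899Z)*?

105

Since 732 ∈ (Z/899Z)^×, its order divides φ(899) = φ(29·31) = (29−1)·(31−1) = 28·30 = 840 = 2^3 · 3 · 5 · 7.
Divisors of 840: 1, 2, 3, 4, 5, 6, 7, 8, 10, 12, 14, 15, 20, 21, 24, 28, 30, 35, 40, 42, 56, 60, 70, 84, 105, 120, 140, 168, 210, 280, 420, 840.
Test each divisor d:
732^1 ≡ 732 (mod 899)
732^2 ≡ 20 (mod 899)
732^3 ≡ 256 (mod 899)
732^4 ≡ 400 (mod 899)
732^5 ≡ 625 (mod 899)
732^6 ≡ 808 (mod 899)
732^7 ≡ 813 (mod 899)
732^8 ≡ 877 (mod 899)
732^10 ≡ 459 (mod 899)
732^12 ≡ 190 (mod 899)
732^14 ≡ 204 (mod 899)
732^15 ≡ 94 (mod 899)
732^20 ≡ 315 (mod 899)
732^21 ≡ 436 (mod 899)
732^24 ≡ 140 (mod 899)
732^28 ≡ 262 (mod 899)
732^30 ≡ 745 (mod 899)
732^35 ≡ 842 (mod 899)
732^40 ≡ 335 (mod 899)
732^42 ≡ 407 (mod 899)
732^56 ≡ 320 (mod 899)
732^60 ≡ 342 (mod 899)
732^70 ≡ 552 (mod 899)
732^84 ≡ 233 (mod 899)
732^105 ≡ 1 (mod 899) ✓
So ord_899(732) = 105.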